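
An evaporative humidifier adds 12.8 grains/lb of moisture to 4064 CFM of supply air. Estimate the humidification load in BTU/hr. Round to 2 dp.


Q = 0.68 * 4064 * 12.8 = 35373.06 BTU/hr

35373.06 BTU/hr


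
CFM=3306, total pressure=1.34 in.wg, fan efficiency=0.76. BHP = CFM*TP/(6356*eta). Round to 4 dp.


BHP = 3306 * 1.34 / (6356 * 0.76) = 0.9171 hp

0.9171 hp


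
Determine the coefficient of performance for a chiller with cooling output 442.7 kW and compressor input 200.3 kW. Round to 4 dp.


COP = 442.7 / 200.3 = 2.2102

2.2102


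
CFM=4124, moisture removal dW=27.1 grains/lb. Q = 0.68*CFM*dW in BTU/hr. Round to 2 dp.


Q = 0.68 * 4124 * 27.1 = 75997.07 BTU/hr

75997.07 BTU/hr


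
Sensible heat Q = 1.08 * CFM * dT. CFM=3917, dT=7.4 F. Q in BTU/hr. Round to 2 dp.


Q = 1.08 * 3917 * 7.4 = 31304.66 BTU/hr

31304.66 BTU/hr


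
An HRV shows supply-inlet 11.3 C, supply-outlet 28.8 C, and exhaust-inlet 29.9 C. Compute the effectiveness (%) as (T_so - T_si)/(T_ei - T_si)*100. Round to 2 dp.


eff = (28.8-11.3)/(29.9-11.3)*100 = 94.09 %

94.09 %


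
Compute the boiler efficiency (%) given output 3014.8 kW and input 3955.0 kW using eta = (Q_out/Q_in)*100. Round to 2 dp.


eta = (3014.8/3955.0)*100 = 76.23 %

76.23 %


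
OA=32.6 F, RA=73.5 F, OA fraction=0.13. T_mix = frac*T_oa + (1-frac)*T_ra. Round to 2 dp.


T_mix = 0.13*32.6 + 0.87*73.5 = 68.18 F

68.18 F


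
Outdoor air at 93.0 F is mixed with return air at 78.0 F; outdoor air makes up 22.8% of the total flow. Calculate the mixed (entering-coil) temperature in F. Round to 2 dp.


T_mix = 78.0 + (22.8/100)*(93.0-78.0) = 81.42 F

81.42 F


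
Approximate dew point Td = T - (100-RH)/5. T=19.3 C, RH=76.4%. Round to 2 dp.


Td = 19.3 - (100-76.4)/5 = 14.58 C

14.58 C


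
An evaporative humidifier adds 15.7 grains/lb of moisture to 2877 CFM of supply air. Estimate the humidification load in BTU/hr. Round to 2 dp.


Q = 0.68 * 2877 * 15.7 = 30714.85 BTU/hr

30714.85 BTU/hr


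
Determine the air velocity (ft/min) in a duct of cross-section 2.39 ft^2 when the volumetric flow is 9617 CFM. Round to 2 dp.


V = 9617 / 2.39 = 4023.85 ft/min

4023.85 ft/min


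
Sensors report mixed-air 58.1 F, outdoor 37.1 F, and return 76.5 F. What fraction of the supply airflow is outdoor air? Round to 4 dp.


frac = (58.1 - 76.5) / (37.1 - 76.5) = 0.4670

0.4670


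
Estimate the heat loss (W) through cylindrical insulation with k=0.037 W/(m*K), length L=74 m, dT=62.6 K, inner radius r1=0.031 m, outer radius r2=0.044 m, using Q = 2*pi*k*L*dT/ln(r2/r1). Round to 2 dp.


Q = 2*pi*0.037*74*62.6/ln(0.044/0.031) = 3075.17 W

3075.17 W


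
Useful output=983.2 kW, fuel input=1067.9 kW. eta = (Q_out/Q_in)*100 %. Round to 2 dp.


eta = (983.2/1067.9)*100 = 92.07 %

92.07 %


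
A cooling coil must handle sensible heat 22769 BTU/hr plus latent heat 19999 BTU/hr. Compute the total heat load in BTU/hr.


Qt = 22769 + 19999 = 42768 BTU/hr

42768 BTU/hr


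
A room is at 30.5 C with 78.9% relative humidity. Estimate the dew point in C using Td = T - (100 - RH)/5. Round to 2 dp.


Td = 30.5 - (100-78.9)/5 = 26.28 C

26.28 C


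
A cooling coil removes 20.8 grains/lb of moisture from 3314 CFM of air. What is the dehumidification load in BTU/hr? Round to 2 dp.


Q = 0.68 * 3314 * 20.8 = 46873.22 BTU/hr

46873.22 BTU/hr


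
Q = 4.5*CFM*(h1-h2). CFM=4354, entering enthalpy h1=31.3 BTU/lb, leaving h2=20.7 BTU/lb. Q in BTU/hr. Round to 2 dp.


Q = 4.5 * 4354 * (31.3 - 20.7) = 207685.80 BTU/hr

207685.80 BTU/hr


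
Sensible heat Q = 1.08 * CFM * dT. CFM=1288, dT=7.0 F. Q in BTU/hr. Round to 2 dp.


Q = 1.08 * 1288 * 7.0 = 9737.28 BTU/hr

9737.28 BTU/hr


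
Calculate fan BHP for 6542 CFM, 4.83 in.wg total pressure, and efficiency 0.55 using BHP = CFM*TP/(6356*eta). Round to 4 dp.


BHP = 6542 * 4.83 / (6356 * 0.55) = 9.0388 hp

9.0388 hp


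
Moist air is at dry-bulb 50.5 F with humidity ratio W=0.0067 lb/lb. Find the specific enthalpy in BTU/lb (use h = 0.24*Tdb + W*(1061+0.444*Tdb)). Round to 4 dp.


h = 0.24*50.5 + 0.0067*(1061+0.444*50.5) = 19.3789 BTU/lb

19.3789 BTU/lb


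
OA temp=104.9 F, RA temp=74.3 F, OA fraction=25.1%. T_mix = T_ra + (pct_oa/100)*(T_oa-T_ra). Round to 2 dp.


T_mix = 74.3 + (25.1/100)*(104.9-74.3) = 81.98 F

81.98 F


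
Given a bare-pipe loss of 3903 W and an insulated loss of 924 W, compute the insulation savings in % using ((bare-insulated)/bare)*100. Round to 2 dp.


Savings = ((3903-924)/3903)*100 = 76.33 %

76.33 %


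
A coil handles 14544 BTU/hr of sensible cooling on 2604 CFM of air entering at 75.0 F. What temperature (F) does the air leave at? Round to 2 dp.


dT = 14544/(1.08*2604) = 5.1715
T_leave = 75.0 - 5.1715 = 69.83 F

69.83 F


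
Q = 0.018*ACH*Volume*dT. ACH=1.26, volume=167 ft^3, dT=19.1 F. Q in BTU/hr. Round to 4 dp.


Q = 0.018 * 1.26 * 167 * 19.1 = 72.3424 BTU/hr

72.3424 BTU/hr


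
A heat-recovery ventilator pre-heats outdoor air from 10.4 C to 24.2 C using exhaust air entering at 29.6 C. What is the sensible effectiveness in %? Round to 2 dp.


eff = (24.2-10.4)/(29.6-10.4)*100 = 71.88 %

71.88 %


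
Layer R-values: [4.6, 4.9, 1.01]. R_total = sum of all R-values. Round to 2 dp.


R_total = 4.6 + 4.9 + 1.01 = 10.51

10.51


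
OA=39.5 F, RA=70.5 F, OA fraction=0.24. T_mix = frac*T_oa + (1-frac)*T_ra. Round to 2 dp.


T_mix = 0.24*39.5 + 0.76*70.5 = 63.06 F

63.06 F


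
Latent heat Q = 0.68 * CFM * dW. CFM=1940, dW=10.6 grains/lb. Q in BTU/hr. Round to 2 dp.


Q = 0.68 * 1940 * 10.6 = 13983.52 BTU/hr

13983.52 BTU/hr


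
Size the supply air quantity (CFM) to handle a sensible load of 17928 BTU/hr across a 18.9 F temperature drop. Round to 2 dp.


CFM = 17928 / (1.08 * 18.9) = 878.31

878.31 CFM


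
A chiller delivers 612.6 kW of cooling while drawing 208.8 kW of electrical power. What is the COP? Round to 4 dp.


COP = 612.6 / 208.8 = 2.9339

2.9339


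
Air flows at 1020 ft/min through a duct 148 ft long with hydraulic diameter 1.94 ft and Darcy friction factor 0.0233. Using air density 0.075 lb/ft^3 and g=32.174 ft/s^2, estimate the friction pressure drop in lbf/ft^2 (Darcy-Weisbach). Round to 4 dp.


v_fps = 1020/60 = 17.0 ft/s
dp = 0.0233*(148/1.94)*0.075*17.0^2/(2*32.174) = 0.5987 lbf/ft^2

0.5987 lbf/ft^2


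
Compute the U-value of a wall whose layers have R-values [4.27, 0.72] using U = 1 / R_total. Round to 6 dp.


R_total = 4.27 + 0.72 = 4.99
U = 1/4.99 = 0.200401

0.200401


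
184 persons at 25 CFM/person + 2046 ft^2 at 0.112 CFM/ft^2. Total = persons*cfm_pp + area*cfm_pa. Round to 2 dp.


Total = 184*25 + 2046*0.112 = 4829.15 CFM

4829.15 CFM


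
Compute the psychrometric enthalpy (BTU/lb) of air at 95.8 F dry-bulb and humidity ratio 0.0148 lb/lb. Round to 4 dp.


h = 0.24*95.8 + 0.0148*(1061+0.444*95.8) = 39.3243 BTU/lb

39.3243 BTU/lb


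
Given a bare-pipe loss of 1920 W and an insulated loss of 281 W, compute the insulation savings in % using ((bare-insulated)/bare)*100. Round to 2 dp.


Savings = ((1920-281)/1920)*100 = 85.36 %

85.36 %


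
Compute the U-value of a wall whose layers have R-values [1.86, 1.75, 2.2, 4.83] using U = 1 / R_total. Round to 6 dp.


R_total = 1.86 + 1.75 + 2.2 + 4.83 = 10.64
U = 1/10.64 = 0.093985

0.093985


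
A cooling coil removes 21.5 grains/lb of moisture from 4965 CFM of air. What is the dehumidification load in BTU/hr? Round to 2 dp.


Q = 0.68 * 4965 * 21.5 = 72588.30 BTU/hr

72588.30 BTU/hr


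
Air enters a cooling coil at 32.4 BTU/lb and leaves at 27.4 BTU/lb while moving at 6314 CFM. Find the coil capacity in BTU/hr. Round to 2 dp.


Q = 4.5 * 6314 * (32.4 - 27.4) = 142065.00 BTU/hr

142065.00 BTU/hr


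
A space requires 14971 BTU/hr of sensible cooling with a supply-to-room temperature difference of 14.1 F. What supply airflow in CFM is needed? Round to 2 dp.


CFM = 14971 / (1.08 * 14.1) = 983.12

983.12 CFM


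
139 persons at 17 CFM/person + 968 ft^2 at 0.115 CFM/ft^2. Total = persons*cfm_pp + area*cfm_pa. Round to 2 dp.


Total = 139*17 + 968*0.115 = 2474.32 CFM

2474.32 CFM


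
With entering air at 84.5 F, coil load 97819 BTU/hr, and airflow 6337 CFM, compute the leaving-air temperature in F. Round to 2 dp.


dT = 97819/(1.08*6337) = 14.2927
T_leave = 84.5 - 14.2927 = 70.21 F

70.21 F


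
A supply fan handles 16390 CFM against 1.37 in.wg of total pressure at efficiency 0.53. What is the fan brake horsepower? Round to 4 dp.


BHP = 16390 * 1.37 / (6356 * 0.53) = 6.6656 hp

6.6656 hp


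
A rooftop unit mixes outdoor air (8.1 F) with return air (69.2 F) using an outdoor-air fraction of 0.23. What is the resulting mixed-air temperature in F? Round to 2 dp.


T_mix = 0.23*8.1 + 0.77*69.2 = 55.15 F

55.15 F


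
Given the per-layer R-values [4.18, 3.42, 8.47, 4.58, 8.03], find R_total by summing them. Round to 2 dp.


R_total = 4.18 + 3.42 + 8.47 + 4.58 + 8.03 = 28.68

28.68


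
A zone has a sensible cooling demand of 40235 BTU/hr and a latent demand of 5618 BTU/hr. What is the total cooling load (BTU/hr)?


Qt = 40235 + 5618 = 45853 BTU/hr

45853 BTU/hr


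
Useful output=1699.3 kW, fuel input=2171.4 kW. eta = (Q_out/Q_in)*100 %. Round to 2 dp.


eta = (1699.3/2171.4)*100 = 78.26 %

78.26 %


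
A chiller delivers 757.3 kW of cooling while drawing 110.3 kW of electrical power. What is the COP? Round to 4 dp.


COP = 757.3 / 110.3 = 6.8658

6.8658


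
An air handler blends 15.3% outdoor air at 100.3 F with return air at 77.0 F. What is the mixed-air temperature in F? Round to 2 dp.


T_mix = 77.0 + (15.3/100)*(100.3-77.0) = 80.56 F

80.56 F


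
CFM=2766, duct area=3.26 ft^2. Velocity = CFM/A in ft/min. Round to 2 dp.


V = 2766 / 3.26 = 848.47 ft/min

848.47 ft/min


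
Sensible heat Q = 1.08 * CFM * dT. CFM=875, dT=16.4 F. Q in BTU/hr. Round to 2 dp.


Q = 1.08 * 875 * 16.4 = 15498.00 BTU/hr

15498.00 BTU/hr


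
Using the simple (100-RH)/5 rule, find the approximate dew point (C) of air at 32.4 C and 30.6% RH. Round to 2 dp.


Td = 32.4 - (100-30.6)/5 = 18.52 C

18.52 C


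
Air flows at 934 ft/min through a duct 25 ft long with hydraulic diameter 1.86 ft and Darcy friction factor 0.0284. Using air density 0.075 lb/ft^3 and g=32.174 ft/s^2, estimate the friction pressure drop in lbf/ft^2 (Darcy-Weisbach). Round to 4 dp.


v_fps = 934/60 = 15.5667 ft/s
dp = 0.0284*(25/1.86)*0.075*15.5667^2/(2*32.174) = 0.1078 lbf/ft^2

0.1078 lbf/ft^2


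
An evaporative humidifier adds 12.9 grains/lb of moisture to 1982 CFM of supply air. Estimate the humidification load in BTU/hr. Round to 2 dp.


Q = 0.68 * 1982 * 12.9 = 17386.10 BTU/hr

17386.10 BTU/hr


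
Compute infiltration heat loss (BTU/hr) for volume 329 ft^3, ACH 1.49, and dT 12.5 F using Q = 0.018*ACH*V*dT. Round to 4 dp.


Q = 0.018 * 1.49 * 329 * 12.5 = 110.2973 BTU/hr

110.2973 BTU/hr


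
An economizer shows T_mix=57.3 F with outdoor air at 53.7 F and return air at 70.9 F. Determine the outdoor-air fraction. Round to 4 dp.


frac = (57.3 - 70.9) / (53.7 - 70.9) = 0.7907

0.7907


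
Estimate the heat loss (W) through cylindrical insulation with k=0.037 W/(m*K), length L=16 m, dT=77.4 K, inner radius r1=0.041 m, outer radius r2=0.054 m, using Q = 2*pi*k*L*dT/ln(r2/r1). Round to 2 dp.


Q = 2*pi*0.037*16*77.4/ln(0.054/0.041) = 1045.35 W

1045.35 W


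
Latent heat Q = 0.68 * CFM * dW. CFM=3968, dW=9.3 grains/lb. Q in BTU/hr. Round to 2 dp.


Q = 0.68 * 3968 * 9.3 = 25093.63 BTU/hr

25093.63 BTU/hr


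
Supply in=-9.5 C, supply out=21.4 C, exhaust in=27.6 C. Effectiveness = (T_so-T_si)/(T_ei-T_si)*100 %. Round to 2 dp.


eff = (21.4-(-9.5))/(27.6-(-9.5))*100 = 83.29 %

83.29 %


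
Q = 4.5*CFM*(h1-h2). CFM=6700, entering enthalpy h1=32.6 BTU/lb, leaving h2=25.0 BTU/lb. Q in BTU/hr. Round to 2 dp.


Q = 4.5 * 6700 * (32.6 - 25.0) = 229140.00 BTU/hr

229140.00 BTU/hr


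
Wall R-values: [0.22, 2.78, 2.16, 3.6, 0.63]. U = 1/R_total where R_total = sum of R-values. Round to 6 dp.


R_total = 0.22 + 2.78 + 2.16 + 3.6 + 0.63 = 9.39
U = 1/9.39 = 0.106496

0.106496


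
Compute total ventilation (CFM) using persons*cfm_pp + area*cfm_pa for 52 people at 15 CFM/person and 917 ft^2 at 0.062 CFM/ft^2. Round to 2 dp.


Total = 52*15 + 917*0.062 = 836.85 CFM

836.85 CFM


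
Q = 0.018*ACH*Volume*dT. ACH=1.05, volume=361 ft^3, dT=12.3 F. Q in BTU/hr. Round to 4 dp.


Q = 0.018 * 1.05 * 361 * 12.3 = 83.9217 BTU/hr

83.9217 BTU/hr


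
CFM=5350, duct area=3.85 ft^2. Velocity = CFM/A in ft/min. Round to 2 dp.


V = 5350 / 3.85 = 1389.61 ft/min

1389.61 ft/min


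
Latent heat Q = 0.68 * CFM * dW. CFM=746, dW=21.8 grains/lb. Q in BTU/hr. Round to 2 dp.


Q = 0.68 * 746 * 21.8 = 11058.70 BTU/hr

11058.70 BTU/hr


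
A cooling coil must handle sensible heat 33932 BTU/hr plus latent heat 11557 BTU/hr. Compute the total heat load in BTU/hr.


Qt = 33932 + 11557 = 45489 BTU/hr

45489 BTU/hr


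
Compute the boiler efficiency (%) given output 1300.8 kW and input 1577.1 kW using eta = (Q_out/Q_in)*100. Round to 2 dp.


eta = (1300.8/1577.1)*100 = 82.48 %

82.48 %


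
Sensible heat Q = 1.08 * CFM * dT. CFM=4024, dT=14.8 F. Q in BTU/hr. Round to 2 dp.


Q = 1.08 * 4024 * 14.8 = 64319.62 BTU/hr

64319.62 BTU/hr


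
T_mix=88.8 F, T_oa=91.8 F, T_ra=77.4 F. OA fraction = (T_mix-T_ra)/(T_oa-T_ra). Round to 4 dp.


frac = (88.8 - 77.4) / (91.8 - 77.4) = 0.7917

0.7917


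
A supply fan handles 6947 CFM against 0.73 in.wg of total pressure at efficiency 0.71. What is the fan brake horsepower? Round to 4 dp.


BHP = 6947 * 0.73 / (6356 * 0.71) = 1.1238 hp

1.1238 hp


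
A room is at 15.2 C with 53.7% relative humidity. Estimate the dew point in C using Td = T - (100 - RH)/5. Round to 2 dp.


Td = 15.2 - (100-53.7)/5 = 5.94 C

5.94 C


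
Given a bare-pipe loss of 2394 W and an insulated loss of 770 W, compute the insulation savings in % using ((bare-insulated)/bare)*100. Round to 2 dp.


Savings = ((2394-770)/2394)*100 = 67.84 %

67.84 %


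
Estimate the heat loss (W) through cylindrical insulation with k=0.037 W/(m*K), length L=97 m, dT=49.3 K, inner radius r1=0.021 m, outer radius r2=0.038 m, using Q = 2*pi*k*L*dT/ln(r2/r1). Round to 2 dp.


Q = 2*pi*0.037*97*49.3/ln(0.038/0.021) = 1874.56 W

1874.56 W


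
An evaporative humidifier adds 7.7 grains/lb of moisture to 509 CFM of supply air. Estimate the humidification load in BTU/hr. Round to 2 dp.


Q = 0.68 * 509 * 7.7 = 2665.12 BTU/hr

2665.12 BTU/hr


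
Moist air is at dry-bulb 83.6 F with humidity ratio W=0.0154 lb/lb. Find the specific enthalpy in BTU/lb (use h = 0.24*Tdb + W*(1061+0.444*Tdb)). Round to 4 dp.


h = 0.24*83.6 + 0.0154*(1061+0.444*83.6) = 36.9750 BTU/lb

36.9750 BTU/lb


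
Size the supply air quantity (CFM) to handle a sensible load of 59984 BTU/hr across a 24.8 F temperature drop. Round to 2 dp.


CFM = 59984 / (1.08 * 24.8) = 2239.55

2239.55 CFM


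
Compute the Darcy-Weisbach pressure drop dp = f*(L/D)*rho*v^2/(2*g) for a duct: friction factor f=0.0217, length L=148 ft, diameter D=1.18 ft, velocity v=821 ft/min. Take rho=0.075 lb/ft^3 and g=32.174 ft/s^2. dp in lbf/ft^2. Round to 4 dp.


v_fps = 821/60 = 13.6833 ft/s
dp = 0.0217*(148/1.18)*0.075*13.6833^2/(2*32.174) = 0.5939 lbf/ft^2

0.5939 lbf/ft^2


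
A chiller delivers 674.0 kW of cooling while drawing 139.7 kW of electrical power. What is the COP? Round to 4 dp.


COP = 674.0 / 139.7 = 4.8246

4.8246


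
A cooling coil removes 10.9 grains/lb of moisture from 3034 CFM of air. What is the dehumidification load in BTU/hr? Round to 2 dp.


Q = 0.68 * 3034 * 10.9 = 22488.01 BTU/hr

22488.01 BTU/hr


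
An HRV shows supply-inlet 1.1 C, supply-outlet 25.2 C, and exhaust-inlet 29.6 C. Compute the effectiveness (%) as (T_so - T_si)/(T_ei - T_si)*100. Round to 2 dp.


eff = (25.2-1.1)/(29.6-1.1)*100 = 84.56 %

84.56 %


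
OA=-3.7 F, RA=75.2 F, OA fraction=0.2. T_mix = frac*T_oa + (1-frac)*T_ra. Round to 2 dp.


T_mix = 0.2*(-3.7) + 0.8*75.2 = 59.42 F

59.42 F


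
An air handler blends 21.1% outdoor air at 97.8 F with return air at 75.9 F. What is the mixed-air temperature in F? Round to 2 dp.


T_mix = 75.9 + (21.1/100)*(97.8-75.9) = 80.52 F

80.52 F


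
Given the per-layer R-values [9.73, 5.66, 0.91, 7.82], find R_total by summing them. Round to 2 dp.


R_total = 9.73 + 5.66 + 0.91 + 7.82 = 24.12

24.12


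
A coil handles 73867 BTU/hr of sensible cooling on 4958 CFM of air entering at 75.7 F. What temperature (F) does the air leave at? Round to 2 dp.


dT = 73867/(1.08*4958) = 13.7950
T_leave = 75.7 - 13.7950 = 61.91 F

61.91 F


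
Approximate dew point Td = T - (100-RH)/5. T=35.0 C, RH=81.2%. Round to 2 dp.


Td = 35.0 - (100-81.2)/5 = 31.24 C

31.24 C


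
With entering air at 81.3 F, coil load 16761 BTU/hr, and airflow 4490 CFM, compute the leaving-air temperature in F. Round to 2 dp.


dT = 16761/(1.08*4490) = 3.4564
T_leave = 81.3 - 3.4564 = 77.84 F

77.84 F


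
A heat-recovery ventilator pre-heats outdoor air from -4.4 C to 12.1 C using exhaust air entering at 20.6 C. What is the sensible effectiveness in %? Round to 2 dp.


eff = (12.1-(-4.4))/(20.6-(-4.4))*100 = 66.00 %

66.00 %


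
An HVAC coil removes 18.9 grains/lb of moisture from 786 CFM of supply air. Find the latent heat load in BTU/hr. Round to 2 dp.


Q = 0.68 * 786 * 18.9 = 10101.67 BTU/hr

10101.67 BTU/hr


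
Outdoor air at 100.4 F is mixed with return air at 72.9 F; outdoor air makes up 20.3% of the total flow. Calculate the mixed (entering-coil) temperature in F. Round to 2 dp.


T_mix = 72.9 + (20.3/100)*(100.4-72.9) = 78.48 F

78.48 F


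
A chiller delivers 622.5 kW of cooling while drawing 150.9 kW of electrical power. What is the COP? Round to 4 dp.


COP = 622.5 / 150.9 = 4.1252

4.1252


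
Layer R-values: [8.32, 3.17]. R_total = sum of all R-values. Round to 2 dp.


R_total = 8.32 + 3.17 = 11.49

11.49


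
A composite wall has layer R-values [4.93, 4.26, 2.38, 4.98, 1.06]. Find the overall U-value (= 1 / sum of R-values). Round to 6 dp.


R_total = 4.93 + 4.26 + 2.38 + 4.98 + 1.06 = 17.61
U = 1/17.61 = 0.056786

0.056786


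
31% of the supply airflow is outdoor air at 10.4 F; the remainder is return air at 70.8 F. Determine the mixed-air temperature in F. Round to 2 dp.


T_mix = 0.31*10.4 + 0.69*70.8 = 52.08 F

52.08 F


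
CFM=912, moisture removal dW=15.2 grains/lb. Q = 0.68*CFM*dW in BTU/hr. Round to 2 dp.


Q = 0.68 * 912 * 15.2 = 9426.43 BTU/hr

9426.43 BTU/hr


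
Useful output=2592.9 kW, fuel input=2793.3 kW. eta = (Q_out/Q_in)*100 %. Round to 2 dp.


eta = (2592.9/2793.3)*100 = 92.83 %

92.83 %


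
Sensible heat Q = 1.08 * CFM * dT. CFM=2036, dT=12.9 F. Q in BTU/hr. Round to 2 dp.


Q = 1.08 * 2036 * 12.9 = 28365.55 BTU/hr

28365.55 BTU/hr


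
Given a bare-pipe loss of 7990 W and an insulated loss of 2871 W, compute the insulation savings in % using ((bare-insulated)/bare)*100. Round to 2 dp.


Savings = ((7990-2871)/7990)*100 = 64.07 %

64.07 %


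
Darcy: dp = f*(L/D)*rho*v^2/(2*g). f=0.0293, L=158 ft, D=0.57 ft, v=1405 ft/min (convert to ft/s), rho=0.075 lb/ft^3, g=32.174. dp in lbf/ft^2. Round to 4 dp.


v_fps = 1405/60 = 23.4167 ft/s
dp = 0.0293*(158/0.57)*0.075*23.4167^2/(2*32.174) = 5.1907 lbf/ft^2

5.1907 lbf/ft^2


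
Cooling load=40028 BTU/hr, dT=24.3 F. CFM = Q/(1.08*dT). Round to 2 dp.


CFM = 40028 / (1.08 * 24.3) = 1525.22

1525.22 CFM


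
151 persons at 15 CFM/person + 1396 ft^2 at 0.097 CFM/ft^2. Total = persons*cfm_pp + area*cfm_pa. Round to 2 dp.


Total = 151*15 + 1396*0.097 = 2400.41 CFM

2400.41 CFM


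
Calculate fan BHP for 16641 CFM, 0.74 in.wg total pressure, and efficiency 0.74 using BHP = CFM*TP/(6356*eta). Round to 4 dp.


BHP = 16641 * 0.74 / (6356 * 0.74) = 2.6182 hp

2.6182 hp


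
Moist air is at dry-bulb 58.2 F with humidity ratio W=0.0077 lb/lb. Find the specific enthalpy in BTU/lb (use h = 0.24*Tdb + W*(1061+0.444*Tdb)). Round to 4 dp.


h = 0.24*58.2 + 0.0077*(1061+0.444*58.2) = 22.3367 BTU/lb

22.3367 BTU/lb


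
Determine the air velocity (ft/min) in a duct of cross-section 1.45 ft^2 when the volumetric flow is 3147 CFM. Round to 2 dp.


V = 3147 / 1.45 = 2170.34 ft/min

2170.34 ft/min


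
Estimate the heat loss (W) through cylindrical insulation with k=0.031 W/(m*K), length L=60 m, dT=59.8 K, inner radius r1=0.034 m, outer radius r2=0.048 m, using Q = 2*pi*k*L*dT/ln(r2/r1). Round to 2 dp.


Q = 2*pi*0.031*60*59.8/ln(0.048/0.034) = 2026.64 W

2026.64 W


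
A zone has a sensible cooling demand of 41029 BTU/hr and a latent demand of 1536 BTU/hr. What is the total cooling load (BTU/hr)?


Qt = 41029 + 1536 = 42565 BTU/hr

42565 BTU/hr


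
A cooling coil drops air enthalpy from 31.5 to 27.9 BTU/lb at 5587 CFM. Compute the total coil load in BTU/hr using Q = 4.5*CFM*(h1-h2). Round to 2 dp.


Q = 4.5 * 5587 * (31.5 - 27.9) = 90509.40 BTU/hr

90509.40 BTU/hr


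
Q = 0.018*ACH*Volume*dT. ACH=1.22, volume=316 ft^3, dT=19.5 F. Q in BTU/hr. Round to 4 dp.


Q = 0.018 * 1.22 * 316 * 19.5 = 135.3175 BTU/hr

135.3175 BTU/hr


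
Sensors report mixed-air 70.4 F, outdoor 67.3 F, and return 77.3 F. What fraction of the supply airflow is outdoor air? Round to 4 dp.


frac = (70.4 - 77.3) / (67.3 - 77.3) = 0.6900

0.6900


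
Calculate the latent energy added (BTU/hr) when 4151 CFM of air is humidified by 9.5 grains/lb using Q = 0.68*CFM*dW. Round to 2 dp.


Q = 0.68 * 4151 * 9.5 = 26815.46 BTU/hr

26815.46 BTU/hr


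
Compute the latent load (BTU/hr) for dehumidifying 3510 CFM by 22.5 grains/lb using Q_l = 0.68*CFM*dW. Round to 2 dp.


Q = 0.68 * 3510 * 22.5 = 53703.00 BTU/hr

53703.00 BTU/hr


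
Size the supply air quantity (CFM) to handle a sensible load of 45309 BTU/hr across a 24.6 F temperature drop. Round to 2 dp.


CFM = 45309 / (1.08 * 24.6) = 1705.40

1705.40 CFM


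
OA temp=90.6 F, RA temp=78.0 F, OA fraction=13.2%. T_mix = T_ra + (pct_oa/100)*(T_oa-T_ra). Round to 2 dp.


T_mix = 78.0 + (13.2/100)*(90.6-78.0) = 79.66 F

79.66 F


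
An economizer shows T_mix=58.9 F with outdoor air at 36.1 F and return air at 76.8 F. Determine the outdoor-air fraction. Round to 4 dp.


frac = (58.9 - 76.8) / (36.1 - 76.8) = 0.4398

0.4398


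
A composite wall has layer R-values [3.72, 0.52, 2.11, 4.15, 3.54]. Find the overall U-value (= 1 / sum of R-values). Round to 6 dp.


R_total = 3.72 + 0.52 + 2.11 + 4.15 + 3.54 = 14.04
U = 1/14.04 = 0.071225

0.071225


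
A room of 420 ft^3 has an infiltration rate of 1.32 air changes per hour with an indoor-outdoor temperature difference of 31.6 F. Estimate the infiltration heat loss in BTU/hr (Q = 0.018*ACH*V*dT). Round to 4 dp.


Q = 0.018 * 1.32 * 420 * 31.6 = 315.3427 BTU/hr

315.3427 BTU/hr


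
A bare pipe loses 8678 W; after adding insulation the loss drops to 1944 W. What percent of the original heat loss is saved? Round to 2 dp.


Savings = ((8678-1944)/8678)*100 = 77.60 %

77.60 %


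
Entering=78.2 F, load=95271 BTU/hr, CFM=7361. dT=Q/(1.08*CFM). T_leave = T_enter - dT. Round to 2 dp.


dT = 95271/(1.08*7361) = 11.9840
T_leave = 78.2 - 11.9840 = 66.22 F

66.22 F


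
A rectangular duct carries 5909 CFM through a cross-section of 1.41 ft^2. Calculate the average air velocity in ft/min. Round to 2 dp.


V = 5909 / 1.41 = 4190.78 ft/min

4190.78 ft/min


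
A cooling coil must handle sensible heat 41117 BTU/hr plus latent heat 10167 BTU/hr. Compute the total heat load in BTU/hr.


Qt = 41117 + 10167 = 51284 BTU/hr

51284 BTU/hr


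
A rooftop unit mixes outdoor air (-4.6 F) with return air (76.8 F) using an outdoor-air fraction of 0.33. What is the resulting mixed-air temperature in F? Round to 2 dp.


T_mix = 0.33*(-4.6) + 0.67*76.8 = 49.94 F

49.94 F


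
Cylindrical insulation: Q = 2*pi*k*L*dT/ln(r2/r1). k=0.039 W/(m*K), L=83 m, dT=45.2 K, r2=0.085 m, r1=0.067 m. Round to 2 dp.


Q = 2*pi*0.039*83*45.2/ln(0.085/0.067) = 3863.31 W

3863.31 W


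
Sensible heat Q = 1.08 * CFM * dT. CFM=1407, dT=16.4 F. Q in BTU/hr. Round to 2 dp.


Q = 1.08 * 1407 * 16.4 = 24920.78 BTU/hr

24920.78 BTU/hr


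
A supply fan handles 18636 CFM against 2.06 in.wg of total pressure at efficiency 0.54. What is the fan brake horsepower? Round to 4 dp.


BHP = 18636 * 2.06 / (6356 * 0.54) = 11.1852 hp

11.1852 hp


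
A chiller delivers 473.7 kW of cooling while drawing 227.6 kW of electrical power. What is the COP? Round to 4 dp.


COP = 473.7 / 227.6 = 2.0813

2.0813


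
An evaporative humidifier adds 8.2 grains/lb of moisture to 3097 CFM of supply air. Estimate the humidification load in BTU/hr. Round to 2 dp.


Q = 0.68 * 3097 * 8.2 = 17268.87 BTU/hr

17268.87 BTU/hr


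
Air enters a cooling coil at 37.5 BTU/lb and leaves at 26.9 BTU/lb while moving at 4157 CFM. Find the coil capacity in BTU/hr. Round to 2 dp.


Q = 4.5 * 4157 * (37.5 - 26.9) = 198288.90 BTU/hr

198288.90 BTU/hr


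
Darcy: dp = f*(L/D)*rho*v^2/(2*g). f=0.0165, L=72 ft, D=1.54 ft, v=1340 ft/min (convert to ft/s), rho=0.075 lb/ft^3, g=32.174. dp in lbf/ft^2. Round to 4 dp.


v_fps = 1340/60 = 22.3333 ft/s
dp = 0.0165*(72/1.54)*0.075*22.3333^2/(2*32.174) = 0.4485 lbf/ft^2

0.4485 lbf/ft^2


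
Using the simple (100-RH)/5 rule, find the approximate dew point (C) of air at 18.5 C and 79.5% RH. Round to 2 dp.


Td = 18.5 - (100-79.5)/5 = 14.40 C

14.40 C


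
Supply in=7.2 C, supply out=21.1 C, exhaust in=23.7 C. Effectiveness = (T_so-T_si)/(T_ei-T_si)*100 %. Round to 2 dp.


eff = (21.1-7.2)/(23.7-7.2)*100 = 84.24 %

84.24 %


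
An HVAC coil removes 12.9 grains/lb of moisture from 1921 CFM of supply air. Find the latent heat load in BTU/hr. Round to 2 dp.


Q = 0.68 * 1921 * 12.9 = 16851.01 BTU/hr

16851.01 BTU/hr


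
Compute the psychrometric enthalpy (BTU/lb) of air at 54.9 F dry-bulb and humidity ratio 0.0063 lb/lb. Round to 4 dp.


h = 0.24*54.9 + 0.0063*(1061+0.444*54.9) = 20.0139 BTU/lb

20.0139 BTU/lb


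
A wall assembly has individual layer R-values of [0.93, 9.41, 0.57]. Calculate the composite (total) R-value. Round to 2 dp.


R_total = 0.93 + 9.41 + 0.57 = 10.91

10.91


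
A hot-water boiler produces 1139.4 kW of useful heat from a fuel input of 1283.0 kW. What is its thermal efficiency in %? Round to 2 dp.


eta = (1139.4/1283.0)*100 = 88.81 %

88.81 %


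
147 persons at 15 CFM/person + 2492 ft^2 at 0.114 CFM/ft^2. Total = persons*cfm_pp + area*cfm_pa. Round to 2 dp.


Total = 147*15 + 2492*0.114 = 2489.09 CFM

2489.09 CFM


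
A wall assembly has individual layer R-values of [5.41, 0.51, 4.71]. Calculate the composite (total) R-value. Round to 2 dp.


R_total = 5.41 + 0.51 + 4.71 = 10.63

10.63


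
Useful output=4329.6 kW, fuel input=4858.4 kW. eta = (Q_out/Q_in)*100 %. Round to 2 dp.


eta = (4329.6/4858.4)*100 = 89.12 %

89.12 %


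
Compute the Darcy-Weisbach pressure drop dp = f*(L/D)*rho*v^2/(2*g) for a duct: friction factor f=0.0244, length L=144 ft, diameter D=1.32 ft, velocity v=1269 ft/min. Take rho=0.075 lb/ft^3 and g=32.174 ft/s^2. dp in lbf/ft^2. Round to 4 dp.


v_fps = 1269/60 = 21.15 ft/s
dp = 0.0244*(144/1.32)*0.075*21.15^2/(2*32.174) = 1.3878 lbf/ft^2

1.3878 lbf/ft^2


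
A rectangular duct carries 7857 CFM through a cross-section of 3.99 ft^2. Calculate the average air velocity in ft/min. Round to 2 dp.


V = 7857 / 3.99 = 1969.17 ft/min

1969.17 ft/min


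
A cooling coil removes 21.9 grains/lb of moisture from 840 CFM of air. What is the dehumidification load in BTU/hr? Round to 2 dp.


Q = 0.68 * 840 * 21.9 = 12509.28 BTU/hr

12509.28 BTU/hr


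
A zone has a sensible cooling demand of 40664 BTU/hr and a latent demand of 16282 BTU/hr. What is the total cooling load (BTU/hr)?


Qt = 40664 + 16282 = 56946 BTU/hr

56946 BTU/hr


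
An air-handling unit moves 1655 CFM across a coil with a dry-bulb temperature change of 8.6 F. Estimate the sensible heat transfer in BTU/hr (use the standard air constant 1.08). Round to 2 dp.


Q = 1.08 * 1655 * 8.6 = 15371.64 BTU/hr

15371.64 BTU/hr


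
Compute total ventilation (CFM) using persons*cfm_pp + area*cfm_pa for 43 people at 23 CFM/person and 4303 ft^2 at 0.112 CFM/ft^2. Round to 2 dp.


Total = 43*23 + 4303*0.112 = 1470.94 CFM

1470.94 CFM


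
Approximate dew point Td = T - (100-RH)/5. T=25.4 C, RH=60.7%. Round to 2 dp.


Td = 25.4 - (100-60.7)/5 = 17.54 C

17.54 C


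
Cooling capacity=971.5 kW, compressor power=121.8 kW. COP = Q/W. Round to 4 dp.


COP = 971.5 / 121.8 = 7.9762

7.9762


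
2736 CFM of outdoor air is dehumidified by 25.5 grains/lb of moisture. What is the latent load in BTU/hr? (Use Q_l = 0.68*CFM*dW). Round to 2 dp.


Q = 0.68 * 2736 * 25.5 = 47442.24 BTU/hr

47442.24 BTU/hr


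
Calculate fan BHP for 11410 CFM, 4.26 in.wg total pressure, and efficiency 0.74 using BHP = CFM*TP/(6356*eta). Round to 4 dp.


BHP = 11410 * 4.26 / (6356 * 0.74) = 10.3343 hp

10.3343 hp


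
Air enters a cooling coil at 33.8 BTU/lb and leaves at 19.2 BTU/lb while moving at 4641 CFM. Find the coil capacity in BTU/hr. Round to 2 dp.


Q = 4.5 * 4641 * (33.8 - 19.2) = 304913.70 BTU/hr

304913.70 BTU/hr


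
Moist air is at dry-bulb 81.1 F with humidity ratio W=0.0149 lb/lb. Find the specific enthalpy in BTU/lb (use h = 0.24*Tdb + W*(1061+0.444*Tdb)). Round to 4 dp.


h = 0.24*81.1 + 0.0149*(1061+0.444*81.1) = 35.8094 BTU/lb

35.8094 BTU/lb


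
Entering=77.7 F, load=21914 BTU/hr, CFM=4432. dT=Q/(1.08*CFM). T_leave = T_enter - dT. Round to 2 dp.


dT = 21914/(1.08*4432) = 4.5782
T_leave = 77.7 - 4.5782 = 73.12 F

73.12 F


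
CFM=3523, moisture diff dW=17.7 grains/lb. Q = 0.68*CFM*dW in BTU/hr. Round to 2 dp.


Q = 0.68 * 3523 * 17.7 = 42402.83 BTU/hr

42402.83 BTU/hr


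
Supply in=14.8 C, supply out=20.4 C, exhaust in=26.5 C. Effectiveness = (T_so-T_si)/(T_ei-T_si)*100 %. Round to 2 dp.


eff = (20.4-14.8)/(26.5-14.8)*100 = 47.86 %

47.86 %


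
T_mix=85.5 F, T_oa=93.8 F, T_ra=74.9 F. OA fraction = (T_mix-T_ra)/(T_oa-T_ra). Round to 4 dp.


frac = (85.5 - 74.9) / (93.8 - 74.9) = 0.5608

0.5608


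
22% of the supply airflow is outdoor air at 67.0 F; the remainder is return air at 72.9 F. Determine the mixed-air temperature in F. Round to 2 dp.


T_mix = 0.22*67.0 + 0.78*72.9 = 71.60 F

71.60 F


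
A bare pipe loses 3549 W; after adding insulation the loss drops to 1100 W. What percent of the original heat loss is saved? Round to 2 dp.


Savings = ((3549-1100)/3549)*100 = 69.01 %

69.01 %


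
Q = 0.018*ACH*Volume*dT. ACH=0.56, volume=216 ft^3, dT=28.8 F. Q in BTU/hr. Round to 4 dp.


Q = 0.018 * 0.56 * 216 * 28.8 = 62.7057 BTU/hr

62.7057 BTU/hr


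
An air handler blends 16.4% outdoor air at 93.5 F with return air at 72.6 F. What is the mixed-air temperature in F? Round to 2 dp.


T_mix = 72.6 + (16.4/100)*(93.5-72.6) = 76.03 F

76.03 F


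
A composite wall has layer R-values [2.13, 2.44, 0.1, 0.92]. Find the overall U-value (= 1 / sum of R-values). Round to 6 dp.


R_total = 2.13 + 2.44 + 0.1 + 0.92 = 5.59
U = 1/5.59 = 0.178891

0.178891


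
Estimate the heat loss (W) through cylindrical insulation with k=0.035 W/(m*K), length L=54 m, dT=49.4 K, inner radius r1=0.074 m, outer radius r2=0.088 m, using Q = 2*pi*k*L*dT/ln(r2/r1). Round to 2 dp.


Q = 2*pi*0.035*54*49.4/ln(0.088/0.074) = 3385.64 W

3385.64 W


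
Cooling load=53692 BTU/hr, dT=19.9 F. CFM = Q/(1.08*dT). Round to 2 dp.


CFM = 53692 / (1.08 * 19.9) = 2498.23

2498.23 CFM


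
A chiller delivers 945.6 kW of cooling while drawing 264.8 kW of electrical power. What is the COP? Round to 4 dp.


COP = 945.6 / 264.8 = 3.5710

3.5710


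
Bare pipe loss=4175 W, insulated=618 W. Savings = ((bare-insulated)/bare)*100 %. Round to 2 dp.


Savings = ((4175-618)/4175)*100 = 85.20 %

85.20 %


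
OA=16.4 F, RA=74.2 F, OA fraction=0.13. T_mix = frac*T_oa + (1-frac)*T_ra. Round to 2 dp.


T_mix = 0.13*16.4 + 0.87*74.2 = 66.69 F

66.69 F


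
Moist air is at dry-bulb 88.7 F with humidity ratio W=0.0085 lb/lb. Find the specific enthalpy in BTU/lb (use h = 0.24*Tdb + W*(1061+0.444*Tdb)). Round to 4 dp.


h = 0.24*88.7 + 0.0085*(1061+0.444*88.7) = 30.6413 BTU/lb

30.6413 BTU/lb


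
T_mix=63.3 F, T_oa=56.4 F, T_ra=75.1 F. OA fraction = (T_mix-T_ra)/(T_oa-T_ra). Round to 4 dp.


frac = (63.3 - 75.1) / (56.4 - 75.1) = 0.6310

0.6310


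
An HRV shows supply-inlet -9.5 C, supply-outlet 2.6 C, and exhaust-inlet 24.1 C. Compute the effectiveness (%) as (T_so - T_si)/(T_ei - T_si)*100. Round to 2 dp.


eff = (2.6-(-9.5))/(24.1-(-9.5))*100 = 36.01 %

36.01 %


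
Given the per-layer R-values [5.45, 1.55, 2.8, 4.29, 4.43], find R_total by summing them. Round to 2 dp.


R_total = 5.45 + 1.55 + 2.8 + 4.29 + 4.43 = 18.52

18.52


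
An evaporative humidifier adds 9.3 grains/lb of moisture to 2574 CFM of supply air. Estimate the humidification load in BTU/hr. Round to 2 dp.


Q = 0.68 * 2574 * 9.3 = 16277.98 BTU/hr

16277.98 BTU/hr


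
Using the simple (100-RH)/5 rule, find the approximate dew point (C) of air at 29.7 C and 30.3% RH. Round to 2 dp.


Td = 29.7 - (100-30.3)/5 = 15.76 C

15.76 C


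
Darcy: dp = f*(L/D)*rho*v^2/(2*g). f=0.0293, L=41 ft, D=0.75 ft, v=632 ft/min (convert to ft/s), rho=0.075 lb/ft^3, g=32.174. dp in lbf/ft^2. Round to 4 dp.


v_fps = 632/60 = 10.5333 ft/s
dp = 0.0293*(41/0.75)*0.075*10.5333^2/(2*32.174) = 0.2071 lbf/ft^2

0.2071 lbf/ft^2


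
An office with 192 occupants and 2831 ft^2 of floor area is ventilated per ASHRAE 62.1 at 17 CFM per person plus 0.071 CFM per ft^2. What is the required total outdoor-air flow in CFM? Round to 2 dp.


Total = 192*17 + 2831*0.071 = 3465.00 CFM

3465.00 CFM


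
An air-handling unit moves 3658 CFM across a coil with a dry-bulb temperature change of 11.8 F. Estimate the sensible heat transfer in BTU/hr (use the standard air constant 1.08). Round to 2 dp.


Q = 1.08 * 3658 * 11.8 = 46617.55 BTU/hr

46617.55 BTU/hr


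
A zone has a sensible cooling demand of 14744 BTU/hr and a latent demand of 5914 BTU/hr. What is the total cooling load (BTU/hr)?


Qt = 14744 + 5914 = 20658 BTU/hr

20658 BTU/hr


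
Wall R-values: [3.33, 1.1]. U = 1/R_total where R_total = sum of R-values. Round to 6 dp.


R_total = 3.33 + 1.1 = 4.43
U = 1/4.43 = 0.225734

0.225734


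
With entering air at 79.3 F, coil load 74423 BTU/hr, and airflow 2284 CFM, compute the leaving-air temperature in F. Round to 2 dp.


dT = 74423/(1.08*2284) = 30.1708
T_leave = 79.3 - 30.1708 = 49.13 F

49.13 F


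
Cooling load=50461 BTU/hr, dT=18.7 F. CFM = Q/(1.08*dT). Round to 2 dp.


CFM = 50461 / (1.08 * 18.7) = 2498.56

2498.56 CFM


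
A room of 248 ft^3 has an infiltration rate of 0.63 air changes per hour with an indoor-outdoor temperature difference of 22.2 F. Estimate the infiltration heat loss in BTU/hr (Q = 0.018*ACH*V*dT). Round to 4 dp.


Q = 0.018 * 0.63 * 248 * 22.2 = 62.4335 BTU/hr

62.4335 BTU/hr


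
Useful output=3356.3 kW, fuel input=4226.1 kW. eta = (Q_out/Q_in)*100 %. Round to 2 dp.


eta = (3356.3/4226.1)*100 = 79.42 %

79.42 %


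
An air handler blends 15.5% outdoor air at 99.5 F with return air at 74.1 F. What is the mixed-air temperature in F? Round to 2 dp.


T_mix = 74.1 + (15.5/100)*(99.5-74.1) = 78.04 F

78.04 F


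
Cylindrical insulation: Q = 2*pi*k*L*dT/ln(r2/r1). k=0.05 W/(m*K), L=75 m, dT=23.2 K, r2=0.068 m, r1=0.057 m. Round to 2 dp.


Q = 2*pi*0.05*75*23.2/ln(0.068/0.057) = 3097.86 W

3097.86 W


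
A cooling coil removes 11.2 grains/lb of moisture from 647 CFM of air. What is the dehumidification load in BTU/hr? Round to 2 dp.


Q = 0.68 * 647 * 11.2 = 4927.55 BTU/hr

4927.55 BTU/hr


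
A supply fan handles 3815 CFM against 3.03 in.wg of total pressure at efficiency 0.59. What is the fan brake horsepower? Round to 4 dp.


BHP = 3815 * 3.03 / (6356 * 0.59) = 3.0825 hp

3.0825 hp


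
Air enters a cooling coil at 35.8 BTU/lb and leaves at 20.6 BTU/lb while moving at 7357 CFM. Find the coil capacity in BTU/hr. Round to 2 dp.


Q = 4.5 * 7357 * (35.8 - 20.6) = 503218.80 BTU/hr

503218.80 BTU/hr


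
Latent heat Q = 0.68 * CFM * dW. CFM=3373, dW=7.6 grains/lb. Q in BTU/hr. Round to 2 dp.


Q = 0.68 * 3373 * 7.6 = 17431.66 BTU/hr

17431.66 BTU/hr


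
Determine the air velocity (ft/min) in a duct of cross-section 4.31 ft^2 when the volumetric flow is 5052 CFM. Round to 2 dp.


V = 5052 / 4.31 = 1172.16 ft/min

1172.16 ft/min


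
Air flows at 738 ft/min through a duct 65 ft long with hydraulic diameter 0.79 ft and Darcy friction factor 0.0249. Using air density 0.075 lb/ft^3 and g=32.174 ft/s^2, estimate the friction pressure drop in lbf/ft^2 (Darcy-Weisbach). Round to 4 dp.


v_fps = 738/60 = 12.3 ft/s
dp = 0.0249*(65/0.79)*0.075*12.3^2/(2*32.174) = 0.3613 lbf/ft^2

0.3613 lbf/ft^2


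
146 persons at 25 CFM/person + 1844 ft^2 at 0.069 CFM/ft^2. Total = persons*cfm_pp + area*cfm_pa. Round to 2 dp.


Total = 146*25 + 1844*0.069 = 3777.24 CFM

3777.24 CFM


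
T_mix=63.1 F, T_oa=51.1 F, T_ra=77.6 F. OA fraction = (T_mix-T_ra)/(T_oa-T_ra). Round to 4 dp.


frac = (63.1 - 77.6) / (51.1 - 77.6) = 0.5472

0.5472


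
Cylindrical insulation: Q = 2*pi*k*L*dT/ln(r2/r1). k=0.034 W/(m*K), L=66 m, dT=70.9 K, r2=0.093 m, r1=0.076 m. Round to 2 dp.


Q = 2*pi*0.034*66*70.9/ln(0.093/0.076) = 4952.05 W

4952.05 W


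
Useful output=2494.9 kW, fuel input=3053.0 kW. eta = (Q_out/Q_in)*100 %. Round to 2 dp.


eta = (2494.9/3053.0)*100 = 81.72 %

81.72 %


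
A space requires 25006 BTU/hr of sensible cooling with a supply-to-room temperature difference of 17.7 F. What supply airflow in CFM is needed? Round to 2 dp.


CFM = 25006 / (1.08 * 17.7) = 1308.12

1308.12 CFM


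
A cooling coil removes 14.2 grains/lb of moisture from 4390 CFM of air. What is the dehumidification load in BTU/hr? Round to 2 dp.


Q = 0.68 * 4390 * 14.2 = 42389.84 BTU/hr

42389.84 BTU/hr


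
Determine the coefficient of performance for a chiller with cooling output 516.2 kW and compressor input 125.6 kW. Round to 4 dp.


COP = 516.2 / 125.6 = 4.1099

4.1099


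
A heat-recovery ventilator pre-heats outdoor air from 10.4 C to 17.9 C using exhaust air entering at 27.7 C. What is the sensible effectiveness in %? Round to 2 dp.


eff = (17.9-10.4)/(27.7-10.4)*100 = 43.35 %

43.35 %


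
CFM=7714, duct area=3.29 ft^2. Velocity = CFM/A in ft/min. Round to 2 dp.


V = 7714 / 3.29 = 2344.68 ft/min

2344.68 ft/min


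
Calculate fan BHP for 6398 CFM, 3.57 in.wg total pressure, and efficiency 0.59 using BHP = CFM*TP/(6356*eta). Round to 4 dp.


BHP = 6398 * 3.57 / (6356 * 0.59) = 6.0908 hp

6.0908 hp


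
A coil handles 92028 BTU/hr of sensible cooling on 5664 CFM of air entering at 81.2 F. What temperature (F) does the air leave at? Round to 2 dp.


dT = 92028/(1.08*5664) = 15.0443
T_leave = 81.2 - 15.0443 = 66.16 F

66.16 F


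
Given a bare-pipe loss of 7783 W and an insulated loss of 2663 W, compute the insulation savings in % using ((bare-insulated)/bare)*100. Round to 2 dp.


Savings = ((7783-2663)/7783)*100 = 65.78 %

65.78 %


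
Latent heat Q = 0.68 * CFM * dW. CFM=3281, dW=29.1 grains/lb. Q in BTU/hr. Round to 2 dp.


Q = 0.68 * 3281 * 29.1 = 64924.43 BTU/hr

64924.43 BTU/hr
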